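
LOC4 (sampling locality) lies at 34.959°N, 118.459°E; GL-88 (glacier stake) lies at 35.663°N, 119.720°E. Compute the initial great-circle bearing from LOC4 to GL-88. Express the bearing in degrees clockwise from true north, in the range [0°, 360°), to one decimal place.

55.3°

Δλ = 1.2610°
y = sin Δλ · cos φ₂ = 0.017880
x = cos φ₁ sin φ₂ − sin φ₁ cos φ₂ cos Δλ = 0.012400
θ = atan2(y, x) = 55.2587° → 55.2587° (mod 360°)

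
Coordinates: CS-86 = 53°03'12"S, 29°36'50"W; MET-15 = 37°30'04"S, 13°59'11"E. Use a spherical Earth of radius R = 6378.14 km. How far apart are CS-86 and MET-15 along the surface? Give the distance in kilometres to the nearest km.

3753 km

CS-86: φ = -53.05333°, λ = -29.61389°
MET-15: φ = -37.50111°, λ = +13.98639°
Δφ = 15.5522°,  Δλ = 43.6003°
a = sin²(Δφ/2) + cos φ₁ cos φ₂ sin²(Δλ/2) = 0.084073
c = 2·arcsin(√a) = 0.588355 rad = 33.7102°
d = R·c = 6378.14 × 0.588355 = 3752.6 km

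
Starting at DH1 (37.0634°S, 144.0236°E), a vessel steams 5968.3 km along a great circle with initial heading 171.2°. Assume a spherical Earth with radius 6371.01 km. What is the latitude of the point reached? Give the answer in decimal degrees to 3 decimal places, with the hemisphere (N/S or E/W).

δ = d/R = 5968.3/6371.01 = 0.936790 rad
φ₂ = arcsin(sin φ₁ cos δ + cos φ₁ sin δ cos θ)
   = arcsin(-0.60270·0.59238 + 0.79797·0.80566·-0.98823) = -82.90804°
λ₂ = λ₁ + atan2(sin θ sin δ cos φ₁, cos δ − sin φ₁ sin φ₂) = -122.65363°

82.908°S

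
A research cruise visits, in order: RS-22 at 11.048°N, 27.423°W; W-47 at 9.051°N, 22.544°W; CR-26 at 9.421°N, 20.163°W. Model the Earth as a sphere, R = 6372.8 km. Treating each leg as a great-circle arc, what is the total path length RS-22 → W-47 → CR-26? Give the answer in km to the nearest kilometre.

843 km

RS-22→W-47: c = 0.090799 rad, d = 578.64 km
W-47→CR-26: c = 0.041523 rad, d = 264.62 km
Total = 578.64 + 264.62 = 843.26 km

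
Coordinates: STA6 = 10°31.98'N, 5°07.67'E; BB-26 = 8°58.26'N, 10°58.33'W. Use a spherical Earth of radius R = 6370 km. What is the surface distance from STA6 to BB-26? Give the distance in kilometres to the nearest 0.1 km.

1772.4 km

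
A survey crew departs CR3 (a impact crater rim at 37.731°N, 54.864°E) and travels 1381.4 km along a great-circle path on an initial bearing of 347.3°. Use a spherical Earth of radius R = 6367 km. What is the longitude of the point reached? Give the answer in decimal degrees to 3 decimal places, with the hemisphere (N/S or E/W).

50.660°E

δ = d/R = 1381.4/6367 = 0.216962 rad
φ₂ = arcsin(sin φ₁ cos δ + cos φ₁ sin δ cos θ)
   = arcsin(0.61196·0.97656 + 0.79089·0.21526·0.97553) = 49.79094°
λ₂ = λ₁ + atan2(sin θ sin δ cos φ₁, cos δ − sin φ₁ sin φ₂) = 50.66008°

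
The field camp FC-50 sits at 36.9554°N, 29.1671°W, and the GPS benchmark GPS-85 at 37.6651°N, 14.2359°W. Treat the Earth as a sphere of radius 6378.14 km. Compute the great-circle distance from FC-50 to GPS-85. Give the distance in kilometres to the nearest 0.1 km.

1323.0 km

Δφ = 0.7097°,  Δλ = 14.9312°
a = sin²(Δφ/2) + cos φ₁ cos φ₂ sin²(Δλ/2) = 0.010717
c = 2·arcsin(√a) = 0.207421 rad = 11.8844°
d = R·c = 6378.14 × 0.207421 = 1323.0 km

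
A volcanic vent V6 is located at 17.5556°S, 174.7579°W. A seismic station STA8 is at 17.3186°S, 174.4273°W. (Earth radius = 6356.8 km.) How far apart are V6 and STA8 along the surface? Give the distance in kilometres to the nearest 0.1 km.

43.8 km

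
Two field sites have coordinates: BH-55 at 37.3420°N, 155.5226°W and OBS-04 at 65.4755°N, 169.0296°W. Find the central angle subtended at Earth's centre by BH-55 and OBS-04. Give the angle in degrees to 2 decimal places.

29.22°

Δφ = 28.1335°,  Δλ = -13.5070°
a = sin²(Δφ/2) + cos φ₁ cos φ₂ sin²(Δλ/2) = 0.063638
c = 2·arcsin(√a) = 0.510042 rad = 29.2233°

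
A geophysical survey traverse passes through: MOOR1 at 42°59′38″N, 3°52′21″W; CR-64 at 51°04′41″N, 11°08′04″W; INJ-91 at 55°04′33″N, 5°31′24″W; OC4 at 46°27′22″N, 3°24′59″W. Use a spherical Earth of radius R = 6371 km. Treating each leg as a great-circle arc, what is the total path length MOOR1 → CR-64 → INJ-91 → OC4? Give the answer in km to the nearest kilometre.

MOOR1: φ = +42.99389°, λ = -3.87250°
CR-64: φ = +51.07806°, λ = -11.13444°
INJ-91: φ = +55.07583°, λ = -5.52333°
OC4: φ = +46.45611°, λ = -3.41639°
MOOR1→CR-64: c = 0.165255 rad, d = 1052.84 km
CR-64→INJ-91: c = 0.091209 rad, d = 581.09 km
INJ-91→OC4: c = 0.152211 rad, d = 969.74 km
Total = 1052.84 + 581.09 + 969.74 = 2603.67 km

2604 km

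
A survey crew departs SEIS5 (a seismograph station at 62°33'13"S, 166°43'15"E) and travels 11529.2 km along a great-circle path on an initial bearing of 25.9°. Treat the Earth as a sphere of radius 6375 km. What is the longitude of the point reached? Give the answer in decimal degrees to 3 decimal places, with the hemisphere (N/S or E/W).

SEIS5: φ = -62.55361°, λ = +166.72083°
δ = d/R = 11529.2/6375 = 1.808502 rad
φ₂ = arcsin(sin φ₁ cos δ + cos φ₁ sin δ cos θ)
   = arcsin(-0.88744·-0.23547 + 0.46092·0.97188·0.89956) = 37.72940°
λ₂ = λ₁ + atan2(sin θ sin δ cos φ₁, cos δ − sin φ₁ sin φ₂) = -160.81662°

160.817°W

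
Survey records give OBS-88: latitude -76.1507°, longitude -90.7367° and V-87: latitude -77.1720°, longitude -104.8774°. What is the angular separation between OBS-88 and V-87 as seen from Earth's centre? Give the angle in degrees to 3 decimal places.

3.409°

Δφ = -1.0213°,  Δλ = -14.1407°
a = sin²(Δφ/2) + cos φ₁ cos φ₂ sin²(Δλ/2) = 0.000885
c = 2·arcsin(√a) = 0.059494 rad = 3.4088°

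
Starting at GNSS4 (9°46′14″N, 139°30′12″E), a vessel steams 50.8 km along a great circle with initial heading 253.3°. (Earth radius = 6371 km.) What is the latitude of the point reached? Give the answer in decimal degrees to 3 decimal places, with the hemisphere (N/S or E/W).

9.639°N

GNSS4: φ = +9.77056°, λ = +139.50333°
δ = d/R = 50.8/6371 = 0.007974 rad
φ₂ = arcsin(sin φ₁ cos δ + cos φ₁ sin δ cos θ)
   = arcsin(0.16970·0.99997 + 0.98550·0.00797·-0.28736) = 9.63899°
λ₂ = λ₁ + atan2(sin θ sin δ cos φ₁, cos δ − sin φ₁ sin φ₂) = 139.05948°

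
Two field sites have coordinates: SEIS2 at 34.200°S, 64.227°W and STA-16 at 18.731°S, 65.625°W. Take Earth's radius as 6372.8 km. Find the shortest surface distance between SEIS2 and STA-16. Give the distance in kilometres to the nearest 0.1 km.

1726.1 km

Δφ = 15.4690°,  Δλ = -1.3980°
a = sin²(Δφ/2) + cos φ₁ cos φ₂ sin²(Δλ/2) = 0.018229
c = 2·arcsin(√a) = 0.270858 rad = 15.5190°
d = R·c = 6372.8 × 0.270858 = 1726.1 km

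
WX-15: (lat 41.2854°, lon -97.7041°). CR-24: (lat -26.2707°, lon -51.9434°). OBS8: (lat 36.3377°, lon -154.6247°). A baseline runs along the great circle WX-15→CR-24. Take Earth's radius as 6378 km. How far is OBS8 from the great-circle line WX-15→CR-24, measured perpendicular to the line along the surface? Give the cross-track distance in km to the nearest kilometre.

δ₁₃ = central angle WX-15→OBS8 = 0.765056 rad  (haversine)
θ₁₃ = bearing WX-15→OBS8 = 282.946°,  θ₁₂ = bearing WX-15→CR-24 = 139.242°
dₓₜ = R·arcsin(sin δ₁₃ · sin(θ₁₃ − θ₁₂)) = 6378·arcsin(0.69258·sin(143.704°)) = 2694.230 km
|dₓₜ| = 2694.230 km

2694 km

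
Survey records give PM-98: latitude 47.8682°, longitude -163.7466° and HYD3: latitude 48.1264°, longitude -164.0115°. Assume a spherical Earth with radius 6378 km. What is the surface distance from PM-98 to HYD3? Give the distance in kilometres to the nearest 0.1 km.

Δφ = 0.2582°,  Δλ = -0.2649°
a = sin²(Δφ/2) + cos φ₁ cos φ₂ sin²(Δλ/2) = 0.000007
c = 2·arcsin(√a) = 0.005466 rad = 0.3132°
d = R·c = 6378 × 0.005466 = 34.9 km

34.9 km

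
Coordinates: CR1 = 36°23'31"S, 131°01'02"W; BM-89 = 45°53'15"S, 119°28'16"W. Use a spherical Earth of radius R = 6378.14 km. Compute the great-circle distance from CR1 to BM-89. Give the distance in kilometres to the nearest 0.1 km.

CR1: φ = -36.39194°, λ = -131.01722°
BM-89: φ = -45.88750°, λ = -119.47111°
Δφ = -9.4956°,  Δλ = 11.5461°
a = sin²(Δφ/2) + cos φ₁ cos φ₂ sin²(Δλ/2) = 0.012520
c = 2·arcsin(√a) = 0.224256 rad = 12.8489°
d = R·c = 6378.14 × 0.224256 = 1430.3 km

1430.3 km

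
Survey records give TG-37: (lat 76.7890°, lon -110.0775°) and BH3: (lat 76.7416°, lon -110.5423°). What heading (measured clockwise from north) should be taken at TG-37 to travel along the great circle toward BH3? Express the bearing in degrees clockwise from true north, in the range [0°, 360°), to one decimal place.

Δλ = -0.4648°
y = sin Δλ · cos φ₂ = -0.001860
x = cos φ₁ sin φ₂ − sin φ₁ cos φ₂ cos Δλ = -0.000820
θ = atan2(y, x) = -113.7838° → 246.2162° (mod 360°)

246.2°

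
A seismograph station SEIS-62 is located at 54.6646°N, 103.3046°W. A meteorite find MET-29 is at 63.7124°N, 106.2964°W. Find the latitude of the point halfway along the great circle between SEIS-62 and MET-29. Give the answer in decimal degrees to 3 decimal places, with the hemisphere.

Bx = cos φ₂ cos Δλ = 0.442274,  By = cos φ₂ sin Δλ = -0.023115
φₘ = atan2(sin φ₁ + sin φ₂, √((cos φ₁ + Bx)² + By²)) = 59.19694°
λₘ = λ₁ + atan2(By, cos φ₁ + Bx) = -104.60200°

59.197°N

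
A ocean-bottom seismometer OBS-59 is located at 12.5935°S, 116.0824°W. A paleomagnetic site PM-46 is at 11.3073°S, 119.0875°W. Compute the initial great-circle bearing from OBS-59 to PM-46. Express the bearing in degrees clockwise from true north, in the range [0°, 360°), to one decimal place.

Δλ = -3.0051°
y = sin Δλ · cos φ₂ = -0.051407
x = cos φ₁ sin φ₂ − sin φ₁ cos φ₂ cos Δλ = 0.022153
θ = atan2(y, x) = -66.6877° → 293.3123° (mod 360°)

293.3°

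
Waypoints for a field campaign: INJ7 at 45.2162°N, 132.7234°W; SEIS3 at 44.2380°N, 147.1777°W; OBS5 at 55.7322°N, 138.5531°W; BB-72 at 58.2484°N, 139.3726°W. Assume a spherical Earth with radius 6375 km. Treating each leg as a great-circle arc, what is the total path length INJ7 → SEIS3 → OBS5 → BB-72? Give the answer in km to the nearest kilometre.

2848 km

INJ7→SEIS3: c = 0.179801 rad, d = 1146.23 km
SEIS3→OBS5: c = 0.222344 rad, d = 1417.44 km
OBS5→BB-72: c = 0.044601 rad, d = 284.33 km
Total = 1146.23 + 1417.44 + 284.33 = 2848.01 km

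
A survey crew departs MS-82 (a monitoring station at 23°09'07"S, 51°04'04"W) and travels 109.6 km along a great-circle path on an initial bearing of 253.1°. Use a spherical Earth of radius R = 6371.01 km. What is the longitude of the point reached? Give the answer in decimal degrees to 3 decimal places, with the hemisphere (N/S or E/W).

52.096°W

MS-82: φ = -23.15194°, λ = -51.06778°
δ = d/R = 109.6/6371.01 = 0.017203 rad
φ₂ = arcsin(sin φ₁ cos δ + cos φ₁ sin δ cos θ)
   = arcsin(-0.39317·0.99985 + 0.91947·0.01720·-0.29070) = -23.43514°
λ₂ = λ₁ + atan2(sin θ sin δ cos φ₁, cos δ − sin φ₁ sin φ₂) = -52.09566°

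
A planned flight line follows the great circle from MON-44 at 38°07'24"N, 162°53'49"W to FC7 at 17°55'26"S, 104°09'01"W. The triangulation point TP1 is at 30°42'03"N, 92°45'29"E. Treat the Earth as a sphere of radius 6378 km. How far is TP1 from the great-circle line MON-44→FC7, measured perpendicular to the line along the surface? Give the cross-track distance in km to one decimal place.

MON-44: φ = +38.12333°, λ = -162.89694°
FC7: φ = -17.92389°, λ = -104.15028°
TP1: φ = +30.70083°, λ = +92.75806°
δ₁₃ = central angle MON-44→TP1 = 1.422652 rad  (haversine)
θ₁₃ = bearing MON-44→TP1 = 302.620°,  θ₁₂ = bearing MON-44→FC7 = 123.914°
dₓₜ = R·arcsin(sin δ₁₃ · sin(θ₁₃ − θ₁₂)) = 6378·arcsin(0.98905·sin(178.707°)) = 142.400 km
|dₓₜ| = 142.400 km

142.4 km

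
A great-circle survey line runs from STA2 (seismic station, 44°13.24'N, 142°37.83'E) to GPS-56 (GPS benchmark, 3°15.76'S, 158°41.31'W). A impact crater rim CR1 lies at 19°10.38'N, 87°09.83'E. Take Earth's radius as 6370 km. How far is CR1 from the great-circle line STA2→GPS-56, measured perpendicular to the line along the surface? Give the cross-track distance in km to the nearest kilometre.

3024 km

STA2: φ = +44.22067°, λ = +142.63050°
GPS-56: φ = -3.26267°, λ = -158.68850°
CR1: φ = +19.17300°, λ = +87.16383°
δ₁₃ = central angle STA2→CR1 = 0.911225 rad  (haversine)
θ₁₃ = bearing STA2→CR1 = 259.938°,  θ₁₂ = bearing STA2→GPS-56 = 115.276°
dₓₜ = R·arcsin(sin δ₁₃ · sin(θ₁₃ − θ₁₂)) = 6370·arcsin(0.79026·sin(144.663°)) = 3023.862 km
|dₓₜ| = 3023.862 km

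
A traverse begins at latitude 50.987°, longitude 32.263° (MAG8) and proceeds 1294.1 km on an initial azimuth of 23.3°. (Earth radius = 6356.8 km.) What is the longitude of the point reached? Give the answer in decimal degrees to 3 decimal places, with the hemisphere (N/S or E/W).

41.875°E

δ = d/R = 1294.1/6356.8 = 0.203577 rad
φ₂ = arcsin(sin φ₁ cos δ + cos φ₁ sin δ cos θ)
   = arcsin(0.77700·0.97935 + 0.62950·0.20217·0.91845) = 61.38366°
λ₂ = λ₁ + atan2(sin θ sin δ cos φ₁, cos δ − sin φ₁ sin φ₂) = 41.87470°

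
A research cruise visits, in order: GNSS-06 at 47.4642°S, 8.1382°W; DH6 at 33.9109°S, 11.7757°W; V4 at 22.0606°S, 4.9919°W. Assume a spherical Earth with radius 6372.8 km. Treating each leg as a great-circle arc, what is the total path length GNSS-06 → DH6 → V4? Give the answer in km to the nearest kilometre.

GNSS-06→DH6: c = 0.241326 rad, d = 1537.92 km
DH6→V4: c = 0.231590 rad, d = 1475.88 km
Total = 1537.92 + 1475.88 = 3013.80 km

3014 km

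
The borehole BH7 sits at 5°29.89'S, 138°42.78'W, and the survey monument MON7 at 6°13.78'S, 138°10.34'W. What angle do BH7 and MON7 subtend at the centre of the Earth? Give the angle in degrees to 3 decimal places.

BH7: φ = -5.49817°, λ = -138.71300°
MON7: φ = -6.22967°, λ = -138.17233°
Δφ = -0.7315°,  Δλ = 0.5407°
a = sin²(Δφ/2) + cos φ₁ cos φ₂ sin²(Δλ/2) = 0.000063
c = 2·arcsin(√a) = 0.015847 rad = 0.9079°

0.908°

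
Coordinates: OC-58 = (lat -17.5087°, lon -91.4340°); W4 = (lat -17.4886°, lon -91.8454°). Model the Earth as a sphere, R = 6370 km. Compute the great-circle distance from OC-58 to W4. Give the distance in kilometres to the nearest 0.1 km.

43.7 km

Δφ = 0.0201°,  Δλ = -0.4114°
a = sin²(Δφ/2) + cos φ₁ cos φ₂ sin²(Δλ/2) = 0.000012
c = 2·arcsin(√a) = 0.006857 rad = 0.3929°
d = R·c = 6370 × 0.006857 = 43.7 km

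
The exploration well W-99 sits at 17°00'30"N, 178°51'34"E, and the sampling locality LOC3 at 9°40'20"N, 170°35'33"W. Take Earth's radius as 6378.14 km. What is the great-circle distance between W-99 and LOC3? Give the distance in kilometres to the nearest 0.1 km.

W-99: φ = +17.00833°, λ = +178.85944°
LOC3: φ = +9.67222°, λ = -170.59250°
Δφ = -7.3361°,  Δλ = 10.5481°
a = sin²(Δφ/2) + cos φ₁ cos φ₂ sin²(Δλ/2) = 0.012058
c = 2·arcsin(√a) = 0.220059 rad = 12.6084°
d = R·c = 6378.14 × 0.220059 = 1403.6 km

1403.6 km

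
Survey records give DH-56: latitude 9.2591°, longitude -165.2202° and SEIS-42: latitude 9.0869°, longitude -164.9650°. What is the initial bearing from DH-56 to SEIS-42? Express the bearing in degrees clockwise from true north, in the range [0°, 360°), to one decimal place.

124.3°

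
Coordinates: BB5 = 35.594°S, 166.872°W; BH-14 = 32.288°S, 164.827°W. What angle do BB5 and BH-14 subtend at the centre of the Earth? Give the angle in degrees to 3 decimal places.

3.716°

Δφ = 3.3060°,  Δλ = 2.0450°
a = sin²(Δφ/2) + cos φ₁ cos φ₂ sin²(Δλ/2) = 0.001051
c = 2·arcsin(√a) = 0.064850 rad = 3.7156°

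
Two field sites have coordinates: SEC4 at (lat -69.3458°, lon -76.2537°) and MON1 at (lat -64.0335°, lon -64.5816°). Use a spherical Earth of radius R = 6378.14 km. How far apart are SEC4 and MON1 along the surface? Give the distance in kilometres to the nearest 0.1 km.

781.1 km

Δφ = 5.3123°,  Δλ = 11.6721°
a = sin²(Δφ/2) + cos φ₁ cos φ₂ sin²(Δλ/2) = 0.003744
c = 2·arcsin(√a) = 0.122459 rad = 7.0164°
d = R·c = 6378.14 × 0.122459 = 781.1 km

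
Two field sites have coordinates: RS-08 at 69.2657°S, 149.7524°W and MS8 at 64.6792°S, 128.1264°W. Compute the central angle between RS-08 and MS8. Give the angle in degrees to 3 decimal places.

Δφ = 4.5865°,  Δλ = 21.6260°
a = sin²(Δφ/2) + cos φ₁ cos φ₂ sin²(Δλ/2) = 0.006930
c = 2·arcsin(√a) = 0.166689 rad = 9.5506°

9.551°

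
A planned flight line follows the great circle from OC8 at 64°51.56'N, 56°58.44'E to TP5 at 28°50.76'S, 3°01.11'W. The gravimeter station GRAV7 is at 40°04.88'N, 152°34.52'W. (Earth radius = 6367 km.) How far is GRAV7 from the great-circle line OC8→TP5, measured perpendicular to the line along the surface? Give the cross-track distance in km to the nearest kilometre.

OC8: φ = +64.85933°, λ = +56.97400°
TP5: φ = -28.84600°, λ = -3.01850°
GRAV7: φ = +40.08133°, λ = -152.57533°
δ₁₃ = central angle OC8→GRAV7 = 1.266000 rad  (haversine)
θ₁₃ = bearing OC8→GRAV7 = 23.302°,  θ₁₂ = bearing OC8→TP5 = 231.584°
dₓₜ = R·arcsin(sin δ₁₃ · sin(θ₁₃ − θ₁₂)) = 6367·arcsin(0.95391·sin(-208.282°)) = 2986.010 km
|dₓₜ| = 2986.010 km

2986 km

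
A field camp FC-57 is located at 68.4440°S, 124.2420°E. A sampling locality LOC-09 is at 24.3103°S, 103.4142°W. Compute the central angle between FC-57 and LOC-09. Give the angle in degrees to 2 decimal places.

Δφ = 44.1337°,  Δλ = 132.3438°
a = sin²(Δφ/2) + cos φ₁ cos φ₂ sin²(Δλ/2) = 0.421325
c = 2·arcsin(√a) = 1.412790 rad = 80.9469°

80.95°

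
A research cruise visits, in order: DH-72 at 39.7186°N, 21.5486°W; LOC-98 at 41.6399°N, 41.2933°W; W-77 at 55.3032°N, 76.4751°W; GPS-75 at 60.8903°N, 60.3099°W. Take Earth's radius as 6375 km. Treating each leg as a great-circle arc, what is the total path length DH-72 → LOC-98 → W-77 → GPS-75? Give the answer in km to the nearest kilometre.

DH-72→LOC-98: c = 0.262897 rad, d = 1675.97 km
LOC-98→W-77: c = 0.464623 rad, d = 2961.97 km
W-77→GPS-75: c = 0.177429 rad, d = 1131.11 km
Total = 1675.97 + 2961.97 + 1131.11 = 5769.06 km

5769 km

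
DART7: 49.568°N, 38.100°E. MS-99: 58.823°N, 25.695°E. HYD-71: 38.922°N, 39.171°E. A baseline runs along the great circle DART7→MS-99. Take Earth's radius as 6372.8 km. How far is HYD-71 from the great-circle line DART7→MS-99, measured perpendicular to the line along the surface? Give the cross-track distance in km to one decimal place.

δ₁₃ = central angle DART7→HYD-71 = 0.186284 rad  (haversine)
θ₁₃ = bearing DART7→HYD-71 = 175.497°,  θ₁₂ = bearing DART7→MS-99 = 326.813°
dₓₜ = R·arcsin(sin δ₁₃ · sin(θ₁₃ − θ₁₂)) = 6372.8·arcsin(0.18521·sin(-151.316°)) = -567.265 km
|dₓₜ| = 567.265 km

567.3 km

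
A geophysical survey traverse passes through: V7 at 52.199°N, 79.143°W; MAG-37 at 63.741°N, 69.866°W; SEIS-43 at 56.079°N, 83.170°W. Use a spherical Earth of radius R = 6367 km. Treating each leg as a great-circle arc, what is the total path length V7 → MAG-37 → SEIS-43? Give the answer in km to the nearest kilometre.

2515 km

V7→MAG-37: c = 0.218464 rad, d = 1390.96 km
MAG-37→SEIS-43: c = 0.176605 rad, d = 1124.44 km
Total = 1390.96 + 1124.44 = 2515.41 km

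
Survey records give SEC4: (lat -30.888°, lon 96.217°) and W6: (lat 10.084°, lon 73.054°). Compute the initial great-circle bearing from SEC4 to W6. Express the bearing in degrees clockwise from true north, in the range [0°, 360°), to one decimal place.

Δλ = -23.1630°
y = sin Δλ · cos φ₂ = -0.387272
x = cos φ₁ sin φ₂ − sin φ₁ cos φ₂ cos Δλ = 0.614947
θ = atan2(y, x) = -32.2013° → 327.7987° (mod 360°)

327.8°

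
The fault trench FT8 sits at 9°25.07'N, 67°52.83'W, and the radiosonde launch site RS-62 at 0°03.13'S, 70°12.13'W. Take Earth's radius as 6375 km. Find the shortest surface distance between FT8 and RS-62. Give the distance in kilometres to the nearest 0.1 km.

1084.6 km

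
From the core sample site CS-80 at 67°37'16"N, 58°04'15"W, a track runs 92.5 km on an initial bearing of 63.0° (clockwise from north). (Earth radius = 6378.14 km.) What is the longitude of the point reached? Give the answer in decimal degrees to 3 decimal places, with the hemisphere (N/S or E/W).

56.095°W

CS-80: φ = +67.62111°, λ = -58.07083°
δ = d/R = 92.5/6378.14 = 0.014503 rad
φ₂ = arcsin(sin φ₁ cos δ + cos φ₁ sin δ cos θ)
   = arcsin(0.92469·0.99989 + 0.38073·0.01450·0.45399) = 67.98654°
λ₂ = λ₁ + atan2(sin θ sin δ cos φ₁, cos δ − sin φ₁ sin φ₂) = -56.09526°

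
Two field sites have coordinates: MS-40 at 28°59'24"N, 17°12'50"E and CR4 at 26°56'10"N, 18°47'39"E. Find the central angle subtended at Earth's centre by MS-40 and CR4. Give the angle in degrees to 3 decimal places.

2.483°

MS-40: φ = +28.99000°, λ = +17.21389°
CR4: φ = +26.93611°, λ = +18.79417°
Δφ = -2.0539°,  Δλ = 1.5803°
a = sin²(Δφ/2) + cos φ₁ cos φ₂ sin²(Δλ/2) = 0.000470
c = 2·arcsin(√a) = 0.043340 rad = 2.4832°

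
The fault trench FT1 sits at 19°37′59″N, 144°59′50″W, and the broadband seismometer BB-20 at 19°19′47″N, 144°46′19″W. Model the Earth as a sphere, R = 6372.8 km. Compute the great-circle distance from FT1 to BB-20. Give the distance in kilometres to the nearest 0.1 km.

41.2 km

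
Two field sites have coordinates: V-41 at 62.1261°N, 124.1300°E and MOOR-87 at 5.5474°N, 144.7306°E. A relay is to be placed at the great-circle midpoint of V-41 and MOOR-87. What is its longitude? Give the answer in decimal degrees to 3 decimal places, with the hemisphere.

138.182°E

Bx = cos φ₂ cos Δλ = 0.931672,  By = cos φ₂ sin Δλ = 0.350204
φₘ = atan2(sin φ₁ + sin φ₂, √((cos φ₁ + Bx)² + By²)) = 34.21145°
λₘ = λ₁ + atan2(By, cos φ₁ + Bx) = 138.18181°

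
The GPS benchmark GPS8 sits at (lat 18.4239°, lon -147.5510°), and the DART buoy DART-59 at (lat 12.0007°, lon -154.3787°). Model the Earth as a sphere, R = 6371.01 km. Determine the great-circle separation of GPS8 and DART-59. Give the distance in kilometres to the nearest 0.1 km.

Δφ = -6.4232°,  Δλ = -6.8277°
a = sin²(Δφ/2) + cos φ₁ cos φ₂ sin²(Δλ/2) = 0.006429
c = 2·arcsin(√a) = 0.160538 rad = 9.1982°
d = R·c = 6371.01 × 0.160538 = 1022.8 km

1022.8 km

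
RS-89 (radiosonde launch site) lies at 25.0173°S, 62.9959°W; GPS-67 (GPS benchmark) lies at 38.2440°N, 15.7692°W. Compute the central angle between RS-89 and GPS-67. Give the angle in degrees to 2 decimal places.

Δφ = 63.2613°,  Δλ = 47.2267°
a = sin²(Δφ/2) + cos φ₁ cos φ₂ sin²(Δλ/2) = 0.389231
c = 2·arcsin(√a) = 1.347405 rad = 77.2006°

77.20°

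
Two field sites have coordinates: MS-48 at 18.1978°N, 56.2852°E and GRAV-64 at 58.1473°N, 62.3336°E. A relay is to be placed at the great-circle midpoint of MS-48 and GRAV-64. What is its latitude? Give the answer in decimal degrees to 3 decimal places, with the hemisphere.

38.208°N

Bx = cos φ₂ cos Δλ = 0.524800,  By = cos φ₂ sin Δλ = 0.055607
φₘ = atan2(sin φ₁ + sin φ₂, √((cos φ₁ + Bx)² + By²)) = 38.20818°
λₘ = λ₁ + atan2(By, cos φ₁ + Bx) = 58.44452°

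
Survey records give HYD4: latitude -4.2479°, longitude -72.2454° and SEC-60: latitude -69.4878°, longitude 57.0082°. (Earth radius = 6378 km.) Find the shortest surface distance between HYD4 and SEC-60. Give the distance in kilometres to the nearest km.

10990 km

Δφ = -65.2399°,  Δλ = 129.2536°
a = sin²(Δφ/2) + cos φ₁ cos φ₂ sin²(Δλ/2) = 0.575868
c = 2·arcsin(√a) = 1.723121 rad = 98.7276°
d = R·c = 6378 × 1.723121 = 10990.1 km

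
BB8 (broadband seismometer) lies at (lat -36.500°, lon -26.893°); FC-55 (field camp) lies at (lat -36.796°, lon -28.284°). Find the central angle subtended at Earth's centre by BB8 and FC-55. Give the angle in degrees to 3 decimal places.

1.155°

Δφ = -0.2960°,  Δλ = -1.3910°
a = sin²(Δφ/2) + cos φ₁ cos φ₂ sin²(Δλ/2) = 0.000102
c = 2·arcsin(√a) = 0.020152 rad = 1.1546°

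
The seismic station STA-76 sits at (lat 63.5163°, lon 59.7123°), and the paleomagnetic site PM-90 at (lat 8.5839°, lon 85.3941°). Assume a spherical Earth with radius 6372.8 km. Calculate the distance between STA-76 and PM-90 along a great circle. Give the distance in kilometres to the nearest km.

6443 km

Δφ = -54.9324°,  Δλ = 25.6818°
a = sin²(Δφ/2) + cos φ₁ cos φ₂ sin²(Δλ/2) = 0.234508
c = 2·arcsin(√a) = 1.011036 rad = 57.9281°
d = R·c = 6372.8 × 1.011036 = 6443.1 km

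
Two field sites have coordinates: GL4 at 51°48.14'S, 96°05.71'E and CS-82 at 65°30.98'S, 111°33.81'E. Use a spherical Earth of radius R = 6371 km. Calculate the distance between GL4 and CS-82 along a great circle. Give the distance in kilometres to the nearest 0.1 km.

GL4: φ = -51.80233°, λ = +96.09517°
CS-82: φ = -65.51633°, λ = +111.56350°
Δφ = -13.7140°,  Δλ = 15.4683°
a = sin²(Δφ/2) + cos φ₁ cos φ₂ sin²(Δλ/2) = 0.018896
c = 2·arcsin(√a) = 0.275797 rad = 15.8020°
d = R·c = 6371 × 0.275797 = 1757.1 km

1757.1 km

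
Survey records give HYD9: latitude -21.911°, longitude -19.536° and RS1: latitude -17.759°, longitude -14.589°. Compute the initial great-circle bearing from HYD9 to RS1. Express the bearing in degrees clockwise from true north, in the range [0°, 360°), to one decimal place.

49.1°

Δλ = 4.9470°
y = sin Δλ · cos φ₂ = 0.082125
x = cos φ₁ sin φ₂ − sin φ₁ cos φ₂ cos Δλ = 0.071079
θ = atan2(y, x) = 49.1239° → 49.1239° (mod 360°)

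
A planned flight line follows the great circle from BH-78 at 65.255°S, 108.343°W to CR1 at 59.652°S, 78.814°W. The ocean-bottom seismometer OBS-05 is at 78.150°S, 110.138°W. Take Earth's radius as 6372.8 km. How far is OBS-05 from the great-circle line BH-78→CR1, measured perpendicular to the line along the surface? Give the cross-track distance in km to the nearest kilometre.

δ₁₃ = central angle BH-78→OBS-05 = 0.225249 rad  (haversine)
θ₁₃ = bearing BH-78→OBS-05 = 181.650°,  θ₁₂ = bearing BH-78→CR1 = 81.316°
dₓₜ = R·arcsin(sin δ₁₃ · sin(θ₁₃ − θ₁₂)) = 6372.8·arcsin(0.22335·sin(100.334°)) = 1411.791 km
|dₓₜ| = 1411.791 km

1412 km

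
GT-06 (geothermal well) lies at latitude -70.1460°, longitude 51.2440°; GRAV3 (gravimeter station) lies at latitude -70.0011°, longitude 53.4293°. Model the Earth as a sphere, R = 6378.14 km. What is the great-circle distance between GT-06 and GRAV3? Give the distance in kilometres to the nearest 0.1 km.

Δφ = 0.1449°,  Δλ = 2.1853°
a = sin²(Δφ/2) + cos φ₁ cos φ₂ sin²(Δλ/2) = 0.000044
c = 2·arcsin(√a) = 0.013242 rad = 0.7587°
d = R·c = 6378.14 × 0.013242 = 84.5 km

84.5 km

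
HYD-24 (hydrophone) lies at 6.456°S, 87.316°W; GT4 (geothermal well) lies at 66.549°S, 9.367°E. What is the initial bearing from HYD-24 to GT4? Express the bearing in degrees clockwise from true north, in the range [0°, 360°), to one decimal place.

156.7°

Δλ = 96.6830°
y = sin Δλ · cos φ₂ = 0.395261
x = cos φ₁ sin φ₂ − sin φ₁ cos φ₂ cos Δλ = -0.916791
θ = atan2(y, x) = 156.6774° → 156.6774° (mod 360°)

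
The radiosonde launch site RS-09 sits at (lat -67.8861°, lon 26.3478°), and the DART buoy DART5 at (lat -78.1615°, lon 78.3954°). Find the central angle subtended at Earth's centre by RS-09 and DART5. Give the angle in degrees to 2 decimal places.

17.40°

Δφ = -10.2754°,  Δλ = 52.0476°
a = sin²(Δφ/2) + cos φ₁ cos φ₂ sin²(Δλ/2) = 0.022886
c = 2·arcsin(√a) = 0.303726 rad = 17.4022°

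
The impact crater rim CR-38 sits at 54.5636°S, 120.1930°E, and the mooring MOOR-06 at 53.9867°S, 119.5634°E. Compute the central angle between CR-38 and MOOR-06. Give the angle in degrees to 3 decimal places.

Δφ = 0.5769°,  Δλ = -0.6296°
a = sin²(Δφ/2) + cos φ₁ cos φ₂ sin²(Δλ/2) = 0.000036
c = 2·arcsin(√a) = 0.011939 rad = 0.6841°

0.684°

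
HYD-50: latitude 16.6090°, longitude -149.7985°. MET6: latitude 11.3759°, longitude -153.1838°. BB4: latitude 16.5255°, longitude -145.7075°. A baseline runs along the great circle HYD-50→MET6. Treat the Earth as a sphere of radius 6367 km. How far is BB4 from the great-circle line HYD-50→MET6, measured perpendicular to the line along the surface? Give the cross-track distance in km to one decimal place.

369.9 km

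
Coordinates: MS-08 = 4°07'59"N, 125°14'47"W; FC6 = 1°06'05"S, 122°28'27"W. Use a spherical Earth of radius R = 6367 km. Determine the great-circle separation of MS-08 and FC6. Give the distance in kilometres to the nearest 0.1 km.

MS-08: φ = +4.13306°, λ = -125.24639°
FC6: φ = -1.10139°, λ = -122.47417°
Δφ = -5.2344°,  Δλ = 2.7722°
a = sin²(Δφ/2) + cos φ₁ cos φ₂ sin²(Δλ/2) = 0.002669
c = 2·arcsin(√a) = 0.103364 rad = 5.9223°
d = R·c = 6367 × 0.103364 = 658.1 km

658.1 km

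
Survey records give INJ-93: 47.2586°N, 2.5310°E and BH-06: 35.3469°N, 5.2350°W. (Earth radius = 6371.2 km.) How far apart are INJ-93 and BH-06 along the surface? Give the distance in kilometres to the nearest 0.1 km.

1473.1 km

Δφ = -11.9117°,  Δλ = -7.7660°
a = sin²(Δφ/2) + cos φ₁ cos φ₂ sin²(Δλ/2) = 0.013305
c = 2·arcsin(√a) = 0.231211 rad = 13.2474°
d = R·c = 6371.2 × 0.231211 = 1473.1 km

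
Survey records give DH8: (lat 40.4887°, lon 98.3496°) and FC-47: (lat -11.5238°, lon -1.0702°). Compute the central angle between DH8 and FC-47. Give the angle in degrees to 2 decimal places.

104.58°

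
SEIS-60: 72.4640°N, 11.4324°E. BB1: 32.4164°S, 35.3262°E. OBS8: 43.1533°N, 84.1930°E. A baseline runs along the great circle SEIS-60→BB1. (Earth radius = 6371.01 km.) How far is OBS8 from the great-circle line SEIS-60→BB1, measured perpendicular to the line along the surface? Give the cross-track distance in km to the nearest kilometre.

4517 km

δ₁₃ = central angle SEIS-60→OBS8 = 0.770860 rad  (haversine)
θ₁₃ = bearing SEIS-60→OBS8 = 90.007°,  θ₁₂ = bearing SEIS-60→BB1 = 159.144°
dₓₜ = R·arcsin(sin δ₁₃ · sin(θ₁₃ − θ₁₂)) = 6371.01·arcsin(0.69675·sin(-69.137°)) = -4517.009 km
|dₓₜ| = 4517.009 km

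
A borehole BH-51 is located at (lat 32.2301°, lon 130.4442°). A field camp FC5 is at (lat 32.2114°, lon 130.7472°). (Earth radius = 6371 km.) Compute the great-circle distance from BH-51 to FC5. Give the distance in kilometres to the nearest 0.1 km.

Δφ = -0.0187°,  Δλ = 0.3030°
a = sin²(Δφ/2) + cos φ₁ cos φ₂ sin²(Δλ/2) = 0.000005
c = 2·arcsin(√a) = 0.004486 rad = 0.2570°
d = R·c = 6371 × 0.004486 = 28.6 km

28.6 km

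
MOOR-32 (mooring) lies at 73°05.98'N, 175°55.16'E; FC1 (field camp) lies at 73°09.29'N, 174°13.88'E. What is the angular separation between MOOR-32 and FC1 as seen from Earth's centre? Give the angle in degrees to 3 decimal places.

MOOR-32: φ = +73.09967°, λ = +175.91933°
FC1: φ = +73.15483°, λ = +174.23133°
Δφ = 0.0552°,  Δλ = -1.6880°
a = sin²(Δφ/2) + cos φ₁ cos φ₂ sin²(Δλ/2) = 0.000019
c = 2·arcsin(√a) = 0.008605 rad = 0.4930°

0.493°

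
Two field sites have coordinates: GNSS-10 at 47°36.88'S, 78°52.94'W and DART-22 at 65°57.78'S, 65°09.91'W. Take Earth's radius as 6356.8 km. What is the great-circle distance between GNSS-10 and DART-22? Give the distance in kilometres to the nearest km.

2188 km

GNSS-10: φ = -47.61467°, λ = -78.88233°
DART-22: φ = -65.96300°, λ = -65.16517°
Δφ = -18.3483°,  Δλ = 13.7172°
a = sin²(Δφ/2) + cos φ₁ cos φ₂ sin²(Δλ/2) = 0.029336
c = 2·arcsin(√a) = 0.344251 rad = 19.7241°
d = R·c = 6356.8 × 0.344251 = 2188.3 km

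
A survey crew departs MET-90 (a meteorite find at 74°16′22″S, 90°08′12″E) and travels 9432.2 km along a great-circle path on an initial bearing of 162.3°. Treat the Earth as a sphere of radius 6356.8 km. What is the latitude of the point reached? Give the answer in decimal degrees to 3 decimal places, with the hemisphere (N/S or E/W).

19.931°S

MET-90: φ = -74.27278°, λ = +90.13667°
δ = d/R = 9432.2/6356.8 = 1.483797 rad
φ₂ = arcsin(sin φ₁ cos δ + cos φ₁ sin δ cos θ)
   = arcsin(-0.96256·0.08689 + 0.27106·0.99622·-0.95266) = -19.93090°
λ₂ = λ₁ + atan2(sin θ sin δ cos φ₁, cos δ − sin φ₁ sin φ₂) = -108.65817°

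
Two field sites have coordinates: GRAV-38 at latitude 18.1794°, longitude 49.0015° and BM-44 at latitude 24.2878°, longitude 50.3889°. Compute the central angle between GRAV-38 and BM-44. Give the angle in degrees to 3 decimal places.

Δφ = 6.1084°,  Δλ = 1.3874°
a = sin²(Δφ/2) + cos φ₁ cos φ₂ sin²(Δλ/2) = 0.002966
c = 2·arcsin(√a) = 0.108972 rad = 6.2436°

6.244°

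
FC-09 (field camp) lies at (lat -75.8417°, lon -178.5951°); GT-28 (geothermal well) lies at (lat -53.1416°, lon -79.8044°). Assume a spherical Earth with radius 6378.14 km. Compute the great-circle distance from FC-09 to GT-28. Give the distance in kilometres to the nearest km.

4577 km

Δφ = 22.7001°,  Δλ = 98.7907°
a = sin²(Δφ/2) + cos φ₁ cos φ₂ sin²(Δλ/2) = 0.123304
c = 2·arcsin(√a) = 0.717590 rad = 41.1149°
d = R·c = 6378.14 × 0.717590 = 4576.9 km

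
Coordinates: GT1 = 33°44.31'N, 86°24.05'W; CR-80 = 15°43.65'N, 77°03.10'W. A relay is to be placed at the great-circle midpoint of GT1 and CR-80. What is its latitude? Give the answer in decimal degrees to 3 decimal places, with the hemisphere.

24.805°N

GT1: φ = +33.73850°, λ = -86.40083°
CR-80: φ = +15.72750°, λ = -77.05167°
Bx = cos φ₂ cos Δλ = 0.949776,  By = cos φ₂ sin Δλ = 0.156369
φₘ = atan2(sin φ₁ + sin φ₂, √((cos φ₁ + Bx)² + By²)) = 24.80524°
λₘ = λ₁ + atan2(By, cos φ₁ + Bx) = -81.38423°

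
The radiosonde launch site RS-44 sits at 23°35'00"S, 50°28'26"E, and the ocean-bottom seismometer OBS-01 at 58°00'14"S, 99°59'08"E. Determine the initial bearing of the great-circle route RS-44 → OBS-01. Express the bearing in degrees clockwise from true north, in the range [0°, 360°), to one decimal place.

147.8°

RS-44: φ = -23.58333°, λ = +50.47389°
OBS-01: φ = -58.00389°, λ = +99.98556°
Δλ = 49.5117°
y = sin Δλ · cos φ₂ = 0.402980
x = cos φ₁ sin φ₂ − sin φ₁ cos φ₂ cos Δλ = -0.639609
θ = atan2(y, x) = 147.7874° → 147.7874° (mod 360°)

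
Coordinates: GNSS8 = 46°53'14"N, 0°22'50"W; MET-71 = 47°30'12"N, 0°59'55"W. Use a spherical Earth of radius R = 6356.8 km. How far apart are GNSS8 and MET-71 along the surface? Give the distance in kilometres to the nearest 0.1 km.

82.7 km

GNSS8: φ = +46.88722°, λ = -0.38056°
MET-71: φ = +47.50333°, λ = -0.99861°
Δφ = 0.6161°,  Δλ = -0.6181°
a = sin²(Δφ/2) + cos φ₁ cos φ₂ sin²(Δλ/2) = 0.000042
c = 2·arcsin(√a) = 0.013014 rad = 0.7456°
d = R·c = 6356.8 × 0.013014 = 82.7 km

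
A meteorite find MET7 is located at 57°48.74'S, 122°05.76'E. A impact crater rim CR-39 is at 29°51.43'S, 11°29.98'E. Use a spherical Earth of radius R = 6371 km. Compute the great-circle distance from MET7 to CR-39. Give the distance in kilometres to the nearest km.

8340 km

MET7: φ = -57.81233°, λ = +122.09600°
CR-39: φ = -29.85717°, λ = +11.49967°
Δφ = 27.9552°,  Δλ = -110.5963°
a = sin²(Δφ/2) + cos φ₁ cos φ₂ sin²(Δλ/2) = 0.370597
c = 2·arcsin(√a) = 1.309010 rad = 75.0008°
d = R·c = 6371 × 1.309010 = 8339.7 km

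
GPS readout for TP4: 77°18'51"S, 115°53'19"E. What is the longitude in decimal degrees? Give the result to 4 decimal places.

115.8886°E

115° + 53′/60 + 19″/3600 = 115 + 0.88333 + 0.00528 = 115.8886°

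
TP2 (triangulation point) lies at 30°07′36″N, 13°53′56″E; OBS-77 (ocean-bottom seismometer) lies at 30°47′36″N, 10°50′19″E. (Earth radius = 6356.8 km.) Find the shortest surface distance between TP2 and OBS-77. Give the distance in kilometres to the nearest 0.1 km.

301.9 km

TP2: φ = +30.12667°, λ = +13.89889°
OBS-77: φ = +30.79333°, λ = +10.83861°
Δφ = 0.6667°,  Δλ = -3.0603°
a = sin²(Δφ/2) + cos φ₁ cos φ₂ sin²(Δλ/2) = 0.000564
c = 2·arcsin(√a) = 0.047486 rad = 2.7207°
d = R·c = 6356.8 × 0.047486 = 301.9 km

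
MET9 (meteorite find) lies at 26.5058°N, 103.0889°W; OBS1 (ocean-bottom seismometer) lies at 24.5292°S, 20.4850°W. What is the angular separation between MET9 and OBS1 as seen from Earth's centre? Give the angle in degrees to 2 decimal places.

94.62°

Δφ = -51.0350°,  Δλ = 82.6039°
a = sin²(Δφ/2) + cos φ₁ cos φ₂ sin²(Δλ/2) = 0.540239
c = 2·arcsin(√a) = 1.651362 rad = 94.6161°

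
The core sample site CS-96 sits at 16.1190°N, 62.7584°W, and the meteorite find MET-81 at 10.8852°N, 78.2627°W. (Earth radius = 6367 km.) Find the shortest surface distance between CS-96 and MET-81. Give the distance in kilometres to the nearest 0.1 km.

1772.5 km

Δφ = -5.2338°,  Δλ = -15.5043°
a = sin²(Δφ/2) + cos φ₁ cos φ₂ sin²(Δλ/2) = 0.019250
c = 2·arcsin(√a) = 0.278384 rad = 15.9502°
d = R·c = 6367 × 0.278384 = 1772.5 km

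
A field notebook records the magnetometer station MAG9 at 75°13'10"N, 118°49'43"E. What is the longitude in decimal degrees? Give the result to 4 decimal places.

118° + 49′/60 + 43″/3600 = 118 + 0.81667 + 0.01194 = 118.8286°

118.8286°E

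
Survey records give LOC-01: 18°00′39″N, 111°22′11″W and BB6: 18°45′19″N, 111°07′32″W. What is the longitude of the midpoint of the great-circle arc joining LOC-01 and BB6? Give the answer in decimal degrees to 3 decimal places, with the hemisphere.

111.248°W

LOC-01: φ = +18.01083°, λ = -111.36972°
BB6: φ = +18.75528°, λ = -111.12556°
Bx = cos φ₂ cos Δλ = 0.946892,  By = cos φ₂ sin Δλ = 0.004035
φₘ = atan2(sin φ₁ + sin φ₂, √((cos φ₁ + Bx)² + By²)) = 18.38309°
λₘ = λ₁ + atan2(By, cos φ₁ + Bx) = -111.24790°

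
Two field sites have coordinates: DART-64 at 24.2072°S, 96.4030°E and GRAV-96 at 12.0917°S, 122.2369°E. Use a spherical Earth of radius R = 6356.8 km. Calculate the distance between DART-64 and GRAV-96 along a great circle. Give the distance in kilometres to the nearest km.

3029 km

Δφ = 12.1155°,  Δλ = 25.8339°
a = sin²(Δφ/2) + cos φ₁ cos φ₂ sin²(Δλ/2) = 0.055701
c = 2·arcsin(√a) = 0.476518 rad = 27.3024°
d = R·c = 6356.8 × 0.476518 = 3029.1 km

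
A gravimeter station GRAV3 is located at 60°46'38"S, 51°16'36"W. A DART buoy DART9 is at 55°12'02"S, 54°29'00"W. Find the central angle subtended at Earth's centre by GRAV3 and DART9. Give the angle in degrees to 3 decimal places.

5.828°

GRAV3: φ = -60.77722°, λ = -51.27667°
DART9: φ = -55.20056°, λ = -54.48333°
Δφ = 5.5767°,  Δλ = -3.2067°
a = sin²(Δφ/2) + cos φ₁ cos φ₂ sin²(Δλ/2) = 0.002585
c = 2·arcsin(√a) = 0.101722 rad = 5.8282°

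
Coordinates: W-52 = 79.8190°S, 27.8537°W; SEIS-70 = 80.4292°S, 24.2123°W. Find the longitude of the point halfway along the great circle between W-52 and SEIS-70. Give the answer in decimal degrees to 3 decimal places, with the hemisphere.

Bx = cos φ₂ cos Δλ = 0.165931,  By = cos φ₂ sin Δλ = 0.010560
φₘ = atan2(sin φ₁ + sin φ₂, √((cos φ₁ + Bx)² + By²)) = -80.12898°
λₘ = λ₁ + atan2(By, cos φ₁ + Bx) = -26.08871°

26.089°W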